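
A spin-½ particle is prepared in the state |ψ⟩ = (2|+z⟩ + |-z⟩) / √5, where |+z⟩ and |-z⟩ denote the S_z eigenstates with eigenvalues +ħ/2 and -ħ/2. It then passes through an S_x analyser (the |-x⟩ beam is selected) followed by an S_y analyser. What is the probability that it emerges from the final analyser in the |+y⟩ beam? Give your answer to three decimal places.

0.050

First analyser (S_x): P(|-x⟩) = |⟨-x|ψ⟩|² = 1/10.
After stage 1 the state is |-x⟩; P(|+y⟩) = |⟨+y|-x⟩|² = 1/2.
Joint probability = 1/10 × 1/2 = 0.050.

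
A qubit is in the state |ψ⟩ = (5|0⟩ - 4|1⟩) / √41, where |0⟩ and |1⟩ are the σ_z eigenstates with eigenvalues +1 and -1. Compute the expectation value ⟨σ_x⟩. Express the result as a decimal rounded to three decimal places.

-0.976

⟨σ_x⟩ = 2 Re(a* b)/(|a|²+|b|²) with a = 5, b = -4.
a* b = -20, so ⟨σ_x⟩ = -40/41.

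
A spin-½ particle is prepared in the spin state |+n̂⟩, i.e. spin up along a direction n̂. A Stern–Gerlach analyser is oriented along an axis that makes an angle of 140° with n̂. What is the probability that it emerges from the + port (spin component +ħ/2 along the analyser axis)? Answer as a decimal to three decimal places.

For spin-½, the probability of finding spin-up along an axis at angle θ to the initial spin direction is cos²(θ/2); spin-down is sin²(θ/2).
θ = 140°, so P = cos²(70°) ≈ 0.117.

0.117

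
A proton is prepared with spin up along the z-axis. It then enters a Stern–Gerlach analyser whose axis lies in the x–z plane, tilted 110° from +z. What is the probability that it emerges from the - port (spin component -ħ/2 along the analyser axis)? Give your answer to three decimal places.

For spin-½, the probability of finding spin-up along an axis at angle θ to the initial spin direction is cos²(θ/2); spin-down is sin²(θ/2).
θ = 110°, so P = sin²(55°) ≈ 0.671.

0.671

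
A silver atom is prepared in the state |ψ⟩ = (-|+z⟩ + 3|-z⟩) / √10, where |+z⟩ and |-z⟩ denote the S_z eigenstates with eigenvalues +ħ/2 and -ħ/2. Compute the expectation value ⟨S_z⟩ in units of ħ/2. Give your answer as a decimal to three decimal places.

⟨σ_z⟩ = |a|² - |b|² divided by |a|²+|b|², with a, b the |+z⟩, |-z⟩ amplitudes.
= (1 - 9)/10 = -8/10.
⟨S_z⟩ = (ħ/2)·⟨σ_z⟩.

-0.800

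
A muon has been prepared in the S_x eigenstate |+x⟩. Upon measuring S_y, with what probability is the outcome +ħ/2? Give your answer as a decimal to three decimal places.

In the S_z basis, |+x⟩ = (|↑⟩ + |↓⟩)/√2 and |+y⟩ = (|↑⟩ + i|↓⟩)/√2.
|⟨+y|+x⟩|² = 1/2.

0.500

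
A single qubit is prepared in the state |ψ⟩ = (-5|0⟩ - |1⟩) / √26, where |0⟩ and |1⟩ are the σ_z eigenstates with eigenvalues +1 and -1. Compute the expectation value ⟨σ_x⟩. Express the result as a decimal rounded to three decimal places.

0.385

⟨σ_x⟩ = 2 Re(a* b)/(|a|²+|b|²) with a = -5, b = -1.
a* b = 5, so ⟨σ_x⟩ = 10/26.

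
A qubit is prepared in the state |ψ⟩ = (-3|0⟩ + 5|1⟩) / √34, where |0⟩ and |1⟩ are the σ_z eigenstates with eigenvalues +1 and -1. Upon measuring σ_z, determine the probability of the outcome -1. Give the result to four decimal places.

The -1 outcome corresponds to |1⟩. Its amplitude in |ψ⟩ is 5/√34.
P = |5|² / 34 = 25/34.

0.7353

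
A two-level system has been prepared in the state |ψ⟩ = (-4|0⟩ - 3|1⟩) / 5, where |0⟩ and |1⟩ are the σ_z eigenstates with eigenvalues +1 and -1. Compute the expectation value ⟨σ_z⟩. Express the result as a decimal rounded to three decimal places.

0.280

⟨σ_z⟩ = |a|² - |b|² divided by |a|²+|b|², with a, b the |0⟩, |1⟩ amplitudes.
= (16 - 9)/25 = 7/25.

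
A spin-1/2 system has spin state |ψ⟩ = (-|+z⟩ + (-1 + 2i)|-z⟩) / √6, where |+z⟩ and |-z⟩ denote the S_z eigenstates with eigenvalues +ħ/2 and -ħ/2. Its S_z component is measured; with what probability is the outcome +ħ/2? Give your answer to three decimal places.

0.167

The +ħ/2 outcome corresponds to |+z⟩. Its amplitude in |ψ⟩ is -1/√6.
P = |-1|² / 6 = 1/6.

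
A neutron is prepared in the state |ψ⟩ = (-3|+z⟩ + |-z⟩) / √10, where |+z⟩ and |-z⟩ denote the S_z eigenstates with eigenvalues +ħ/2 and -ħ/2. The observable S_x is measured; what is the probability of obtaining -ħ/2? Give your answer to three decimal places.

0.800

|-x⟩ = (|+z⟩ - |-z⟩)/√2, so ⟨-x|ψ⟩ = (-4) / (√2·√10).
P = |-4|² / 20 = 16/20.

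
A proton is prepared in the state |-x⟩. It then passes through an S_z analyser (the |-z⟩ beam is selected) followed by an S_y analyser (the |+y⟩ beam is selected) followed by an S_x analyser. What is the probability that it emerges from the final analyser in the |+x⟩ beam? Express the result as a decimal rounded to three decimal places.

0.125

First analyser (S_z): from |-x⟩, P(|-z⟩) = 1/2.
After stage 1 the state is |-z⟩; P(|+y⟩) = |⟨+y|-z⟩|² = 1/2.
After stage 2 the state is |+y⟩; P(|+x⟩) = |⟨+x|+y⟩|² = 1/2.
Joint probability = 1/2 × 1/2 × 1/2 = 0.125.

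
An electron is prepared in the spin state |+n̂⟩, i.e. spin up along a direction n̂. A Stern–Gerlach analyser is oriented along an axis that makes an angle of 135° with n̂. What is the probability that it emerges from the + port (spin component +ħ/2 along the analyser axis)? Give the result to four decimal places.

0.1464

For spin-½, the probability of finding spin-up along an axis at angle θ to the initial spin direction is cos²(θ/2); spin-down is sin²(θ/2).
θ = 135°, so P = cos²(67.5°) ≈ 0.1464.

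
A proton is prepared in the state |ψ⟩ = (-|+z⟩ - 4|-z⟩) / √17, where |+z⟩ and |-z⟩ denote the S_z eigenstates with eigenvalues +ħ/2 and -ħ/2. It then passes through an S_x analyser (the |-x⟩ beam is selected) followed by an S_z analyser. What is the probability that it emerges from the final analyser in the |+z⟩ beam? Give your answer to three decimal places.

0.132

First analyser (S_x): P(|-x⟩) = |⟨-x|ψ⟩|² = 9/34.
After stage 1 the state is |-x⟩; P(|+z⟩) = |⟨+z|-x⟩|² = 1/2.
Joint probability = 9/34 × 1/2 = 0.132.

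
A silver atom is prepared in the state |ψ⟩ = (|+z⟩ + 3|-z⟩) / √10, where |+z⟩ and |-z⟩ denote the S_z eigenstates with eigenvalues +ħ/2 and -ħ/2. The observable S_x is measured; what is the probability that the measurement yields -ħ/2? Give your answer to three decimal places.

|-x⟩ = (|+z⟩ - |-z⟩)/√2, so ⟨-x|ψ⟩ = (-2) / (√2·√10).
P = |-2|² / 20 = 4/20.

0.200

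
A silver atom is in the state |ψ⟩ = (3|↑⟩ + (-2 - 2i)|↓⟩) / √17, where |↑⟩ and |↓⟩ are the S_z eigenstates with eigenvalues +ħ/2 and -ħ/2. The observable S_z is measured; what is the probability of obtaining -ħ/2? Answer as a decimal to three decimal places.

0.471

The -ħ/2 outcome corresponds to |↓⟩. Its amplitude in |ψ⟩ is (-2 - 2i)/√17.
P = |-2 - 2i|² / 17 = 8/17.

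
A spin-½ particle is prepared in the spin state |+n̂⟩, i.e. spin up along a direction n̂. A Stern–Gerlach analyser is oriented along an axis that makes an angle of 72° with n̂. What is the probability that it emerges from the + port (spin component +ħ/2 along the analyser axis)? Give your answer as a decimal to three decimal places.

0.655

For spin-½, the probability of finding spin-up along an axis at angle θ to the initial spin direction is cos²(θ/2); spin-down is sin²(θ/2).
θ = 72°, so P = cos²(36°) ≈ 0.655.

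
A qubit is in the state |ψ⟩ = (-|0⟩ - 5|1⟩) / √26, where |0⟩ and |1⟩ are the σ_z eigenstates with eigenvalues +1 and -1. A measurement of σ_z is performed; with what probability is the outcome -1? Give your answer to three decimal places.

0.962

The -1 outcome corresponds to |1⟩. Its amplitude in |ψ⟩ is -5/√26.
P = |-5|² / 26 = 25/26.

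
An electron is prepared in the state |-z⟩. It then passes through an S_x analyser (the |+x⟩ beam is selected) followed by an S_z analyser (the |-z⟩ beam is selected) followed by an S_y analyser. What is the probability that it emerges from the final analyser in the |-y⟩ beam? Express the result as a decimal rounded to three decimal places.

First analyser (S_x): from |-z⟩, P(|+x⟩) = 1/2.
After stage 1 the state is |+x⟩; P(|-z⟩) = |⟨-z|+x⟩|² = 1/2.
After stage 2 the state is |-z⟩; P(|-y⟩) = |⟨-y|-z⟩|² = 1/2.
Joint probability = 1/2 × 1/2 × 1/2 = 0.125.

0.125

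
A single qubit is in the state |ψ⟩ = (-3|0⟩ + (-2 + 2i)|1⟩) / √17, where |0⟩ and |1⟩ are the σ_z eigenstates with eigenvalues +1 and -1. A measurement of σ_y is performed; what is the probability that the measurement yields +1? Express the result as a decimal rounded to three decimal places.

0.147

|+y⟩ = (|0⟩ + i|1⟩)/√2, so ⟨+y|ψ⟩ = (-1 + 2i) / (√2·√17).
P = |-1 + 2i|² / 34 = 5/34.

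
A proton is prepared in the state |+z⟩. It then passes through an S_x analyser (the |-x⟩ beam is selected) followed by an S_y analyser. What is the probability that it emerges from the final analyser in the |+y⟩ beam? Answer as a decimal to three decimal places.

0.250

First analyser (S_x): from |+z⟩, P(|-x⟩) = 1/2.
After stage 1 the state is |-x⟩; P(|+y⟩) = |⟨+y|-x⟩|² = 1/2.
Joint probability = 1/2 × 1/2 = 0.250.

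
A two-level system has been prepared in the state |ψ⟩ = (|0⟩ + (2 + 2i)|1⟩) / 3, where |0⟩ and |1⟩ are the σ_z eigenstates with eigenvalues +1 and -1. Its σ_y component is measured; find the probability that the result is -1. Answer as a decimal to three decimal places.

0.278

|-y⟩ = (|0⟩ - i|1⟩)/√2, so ⟨-y|ψ⟩ = (-1 + 2i) / (√2·3).
P = |-1 + 2i|² / 18 = 5/18.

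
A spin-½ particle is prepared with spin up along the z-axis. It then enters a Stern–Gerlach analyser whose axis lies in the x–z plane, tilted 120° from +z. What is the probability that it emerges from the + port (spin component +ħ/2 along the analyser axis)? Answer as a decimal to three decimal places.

0.250

For spin-½, the probability of finding spin-up along an axis at angle θ to the initial spin direction is cos²(θ/2); spin-down is sin²(θ/2).
θ = 120°, so P = cos²(60°) ≈ 0.250.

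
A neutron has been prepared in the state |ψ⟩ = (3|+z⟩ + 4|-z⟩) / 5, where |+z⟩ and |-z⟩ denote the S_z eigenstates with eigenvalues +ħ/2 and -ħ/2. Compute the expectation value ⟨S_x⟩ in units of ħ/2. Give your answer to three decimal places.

0.960

⟨σ_x⟩ = 2 Re(a* b)/(|a|²+|b|²) with a = 3, b = 4.
a* b = 12, so ⟨σ_x⟩ = 24/25.
⟨S_x⟩ = (ħ/2)·⟨σ_x⟩.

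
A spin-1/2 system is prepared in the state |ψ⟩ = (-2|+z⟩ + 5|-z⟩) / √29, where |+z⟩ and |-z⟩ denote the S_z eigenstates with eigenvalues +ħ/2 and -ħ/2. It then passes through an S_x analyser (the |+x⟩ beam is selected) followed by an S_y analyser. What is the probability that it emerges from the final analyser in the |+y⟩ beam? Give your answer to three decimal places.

First analyser (S_x): P(|+x⟩) = |⟨+x|ψ⟩|² = 9/58.
After stage 1 the state is |+x⟩; P(|+y⟩) = |⟨+y|+x⟩|² = 1/2.
Joint probability = 9/58 × 1/2 = 0.078.

0.078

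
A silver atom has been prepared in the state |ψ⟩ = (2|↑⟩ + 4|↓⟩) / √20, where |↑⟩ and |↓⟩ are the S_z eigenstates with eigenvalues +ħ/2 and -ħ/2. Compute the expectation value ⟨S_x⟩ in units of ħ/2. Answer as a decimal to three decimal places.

⟨σ_x⟩ = 2 Re(a* b)/(|a|²+|b|²) with a = 2, b = 4.
a* b = 8, so ⟨σ_x⟩ = 16/20.
⟨S_x⟩ = (ħ/2)·⟨σ_x⟩.

0.800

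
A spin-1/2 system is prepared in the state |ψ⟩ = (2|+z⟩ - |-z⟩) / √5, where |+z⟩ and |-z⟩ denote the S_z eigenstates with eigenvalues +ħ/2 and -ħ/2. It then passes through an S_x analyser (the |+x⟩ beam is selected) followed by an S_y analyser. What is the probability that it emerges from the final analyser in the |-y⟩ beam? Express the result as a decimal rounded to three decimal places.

First analyser (S_x): P(|+x⟩) = |⟨+x|ψ⟩|² = 1/10.
After stage 1 the state is |+x⟩; P(|-y⟩) = |⟨-y|+x⟩|² = 1/2.
Joint probability = 1/10 × 1/2 = 0.050.

0.050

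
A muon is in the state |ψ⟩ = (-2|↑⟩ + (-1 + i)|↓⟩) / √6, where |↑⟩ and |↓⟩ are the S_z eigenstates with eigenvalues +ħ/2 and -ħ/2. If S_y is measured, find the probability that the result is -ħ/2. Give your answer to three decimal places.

0.833

|-y⟩ = (|↑⟩ - i|↓⟩)/√2, so ⟨-y|ψ⟩ = (-3 - i) / (√2·√6).
P = |-3 - i|² / 12 = 10/12.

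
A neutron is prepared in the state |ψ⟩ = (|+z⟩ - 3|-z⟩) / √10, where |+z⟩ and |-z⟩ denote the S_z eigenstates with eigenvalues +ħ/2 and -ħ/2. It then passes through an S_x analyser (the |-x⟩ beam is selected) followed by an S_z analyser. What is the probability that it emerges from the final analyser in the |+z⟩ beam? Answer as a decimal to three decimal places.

First analyser (S_x): P(|-x⟩) = |⟨-x|ψ⟩|² = 16/20.
After stage 1 the state is |-x⟩; P(|+z⟩) = |⟨+z|-x⟩|² = 1/2.
Joint probability = 16/20 × 1/2 = 0.400.

0.400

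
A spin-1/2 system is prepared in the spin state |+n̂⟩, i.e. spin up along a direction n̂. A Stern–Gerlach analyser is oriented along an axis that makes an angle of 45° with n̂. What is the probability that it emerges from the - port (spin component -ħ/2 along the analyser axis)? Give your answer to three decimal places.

For spin-½, the probability of finding spin-up along an axis at angle θ to the initial spin direction is cos²(θ/2); spin-down is sin²(θ/2).
θ = 45°, so P = sin²(22.5°) ≈ 0.146.

0.146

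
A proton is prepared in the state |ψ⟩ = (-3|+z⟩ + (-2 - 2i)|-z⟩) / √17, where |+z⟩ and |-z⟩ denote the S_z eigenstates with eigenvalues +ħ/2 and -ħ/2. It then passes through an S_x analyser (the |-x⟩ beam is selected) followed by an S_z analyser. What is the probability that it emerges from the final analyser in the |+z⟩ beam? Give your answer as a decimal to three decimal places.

First analyser (S_x): P(|-x⟩) = |⟨-x|ψ⟩|² = 5/34.
After stage 1 the state is |-x⟩; P(|+z⟩) = |⟨+z|-x⟩|² = 1/2.
Joint probability = 5/34 × 1/2 = 0.074.

0.074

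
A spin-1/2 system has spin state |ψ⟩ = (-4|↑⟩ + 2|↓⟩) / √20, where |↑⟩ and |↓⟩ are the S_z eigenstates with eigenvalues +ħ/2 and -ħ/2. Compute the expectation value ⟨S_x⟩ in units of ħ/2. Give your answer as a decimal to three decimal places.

-0.800

⟨σ_x⟩ = 2 Re(a* b)/(|a|²+|b|²) with a = -4, b = 2.
a* b = -8, so ⟨σ_x⟩ = -16/20.
⟨S_x⟩ = (ħ/2)·⟨σ_x⟩.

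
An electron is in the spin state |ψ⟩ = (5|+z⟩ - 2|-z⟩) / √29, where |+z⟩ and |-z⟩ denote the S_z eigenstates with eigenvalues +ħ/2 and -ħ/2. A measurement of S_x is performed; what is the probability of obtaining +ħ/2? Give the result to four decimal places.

|+x⟩ = (|+z⟩ + |-z⟩)/√2, so ⟨+x|ψ⟩ = (3) / (√2·√29).
P = |3|² / 58 = 9/58.

0.1552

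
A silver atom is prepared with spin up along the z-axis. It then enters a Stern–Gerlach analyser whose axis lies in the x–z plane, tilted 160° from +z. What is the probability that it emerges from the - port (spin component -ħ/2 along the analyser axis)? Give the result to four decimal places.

0.9698

For spin-½, the probability of finding spin-up along an axis at angle θ to the initial spin direction is cos²(θ/2); spin-down is sin²(θ/2).
θ = 160°, so P = sin²(80°) ≈ 0.9698.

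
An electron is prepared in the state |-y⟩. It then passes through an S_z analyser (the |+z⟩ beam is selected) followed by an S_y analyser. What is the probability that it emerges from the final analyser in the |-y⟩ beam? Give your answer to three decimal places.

0.250

First analyser (S_z): from |-y⟩, P(|+z⟩) = 1/2.
After stage 1 the state is |+z⟩; P(|-y⟩) = |⟨-y|+z⟩|² = 1/2.
Joint probability = 1/2 × 1/2 = 0.250.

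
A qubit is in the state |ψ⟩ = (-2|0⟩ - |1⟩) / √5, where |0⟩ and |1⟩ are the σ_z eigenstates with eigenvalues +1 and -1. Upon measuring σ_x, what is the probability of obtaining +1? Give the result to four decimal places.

0.9000

|+x⟩ = (|0⟩ + |1⟩)/√2, so ⟨+x|ψ⟩ = (-3) / (√2·√5).
P = |-3|² / 10 = 9/10.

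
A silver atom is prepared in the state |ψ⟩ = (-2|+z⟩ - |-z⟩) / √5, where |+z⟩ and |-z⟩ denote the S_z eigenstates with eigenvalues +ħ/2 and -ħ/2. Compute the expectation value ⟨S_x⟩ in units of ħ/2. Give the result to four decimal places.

⟨σ_x⟩ = 2 Re(a* b)/(|a|²+|b|²) with a = -2, b = -1.
a* b = 2, so ⟨σ_x⟩ = 4/5.
⟨S_x⟩ = (ħ/2)·⟨σ_x⟩.

0.8000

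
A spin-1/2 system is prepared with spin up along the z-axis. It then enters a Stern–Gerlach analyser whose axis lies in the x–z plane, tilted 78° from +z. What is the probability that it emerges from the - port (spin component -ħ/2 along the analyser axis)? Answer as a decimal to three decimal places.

For spin-½, the probability of finding spin-up along an axis at angle θ to the initial spin direction is cos²(θ/2); spin-down is sin²(θ/2).
θ = 78°, so P = sin²(39°) ≈ 0.396.

0.396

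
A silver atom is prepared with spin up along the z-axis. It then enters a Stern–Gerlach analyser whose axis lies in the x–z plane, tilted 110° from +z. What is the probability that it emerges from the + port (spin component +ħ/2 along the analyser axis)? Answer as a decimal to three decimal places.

For spin-½, the probability of finding spin-up along an axis at angle θ to the initial spin direction is cos²(θ/2); spin-down is sin²(θ/2).
θ = 110°, so P = cos²(55°) ≈ 0.329.

0.329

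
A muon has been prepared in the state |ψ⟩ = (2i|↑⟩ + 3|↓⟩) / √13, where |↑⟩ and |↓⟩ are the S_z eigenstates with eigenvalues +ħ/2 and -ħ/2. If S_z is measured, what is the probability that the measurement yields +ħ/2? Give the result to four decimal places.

The +ħ/2 outcome corresponds to |↑⟩. Its amplitude in |ψ⟩ is 2i/√13.
P = |2i|² / 13 = 4/13.

0.3077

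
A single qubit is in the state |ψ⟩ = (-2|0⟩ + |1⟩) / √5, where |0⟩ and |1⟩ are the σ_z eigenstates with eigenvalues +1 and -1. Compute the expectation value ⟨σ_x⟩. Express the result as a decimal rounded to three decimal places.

⟨σ_x⟩ = 2 Re(a* b)/(|a|²+|b|²) with a = -2, b = 1.
a* b = -2, so ⟨σ_x⟩ = -4/5.

-0.800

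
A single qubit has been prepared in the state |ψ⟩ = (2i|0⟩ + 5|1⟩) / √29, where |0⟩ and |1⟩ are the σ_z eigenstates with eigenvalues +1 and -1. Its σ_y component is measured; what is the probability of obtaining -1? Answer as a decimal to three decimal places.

|-y⟩ = (|0⟩ - i|1⟩)/√2, so ⟨-y|ψ⟩ = (7i) / (√2·√29).
P = |7i|² / 58 = 49/58.

0.845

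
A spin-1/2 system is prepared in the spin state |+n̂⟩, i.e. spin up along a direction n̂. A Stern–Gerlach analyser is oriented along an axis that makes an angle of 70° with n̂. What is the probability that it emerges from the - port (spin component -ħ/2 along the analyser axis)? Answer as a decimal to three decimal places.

For spin-½, the probability of finding spin-up along an axis at angle θ to the initial spin direction is cos²(θ/2); spin-down is sin²(θ/2).
θ = 70°, so P = sin²(35°) ≈ 0.329.

0.329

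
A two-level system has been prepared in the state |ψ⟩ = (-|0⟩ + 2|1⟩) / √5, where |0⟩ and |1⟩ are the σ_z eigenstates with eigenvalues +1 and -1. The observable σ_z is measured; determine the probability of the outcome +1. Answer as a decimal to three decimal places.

The +1 outcome corresponds to |0⟩. Its amplitude in |ψ⟩ is -1/√5.
P = |-1|² / 5 = 1/5.

0.200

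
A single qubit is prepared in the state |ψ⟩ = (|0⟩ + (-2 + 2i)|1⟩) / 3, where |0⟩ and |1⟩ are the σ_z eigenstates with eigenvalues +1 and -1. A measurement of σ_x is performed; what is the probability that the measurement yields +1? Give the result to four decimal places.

|+x⟩ = (|0⟩ + |1⟩)/√2, so ⟨+x|ψ⟩ = (-1 + 2i) / (√2·3).
P = |-1 + 2i|² / 18 = 5/18.

0.2778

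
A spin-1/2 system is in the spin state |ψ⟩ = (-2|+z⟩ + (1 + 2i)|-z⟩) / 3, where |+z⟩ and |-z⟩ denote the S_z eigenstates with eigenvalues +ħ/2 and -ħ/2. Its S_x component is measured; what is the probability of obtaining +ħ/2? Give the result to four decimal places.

0.2778

|+x⟩ = (|+z⟩ + |-z⟩)/√2, so ⟨+x|ψ⟩ = (-1 + 2i) / (√2·3).
P = |-1 + 2i|² / 18 = 5/18.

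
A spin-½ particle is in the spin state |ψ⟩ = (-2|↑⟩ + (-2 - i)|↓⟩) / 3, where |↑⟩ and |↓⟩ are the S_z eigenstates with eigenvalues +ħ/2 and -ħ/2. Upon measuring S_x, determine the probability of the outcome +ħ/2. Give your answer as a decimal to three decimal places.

|+x⟩ = (|↑⟩ + |↓⟩)/√2, so ⟨+x|ψ⟩ = (-4 - i) / (√2·3).
P = |-4 - i|² / 18 = 17/18.

0.944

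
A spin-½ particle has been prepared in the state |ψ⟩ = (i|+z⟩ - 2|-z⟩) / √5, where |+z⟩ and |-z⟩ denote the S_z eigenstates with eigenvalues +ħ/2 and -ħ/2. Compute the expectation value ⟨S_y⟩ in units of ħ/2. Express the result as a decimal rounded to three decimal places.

⟨σ_y⟩ = 2 Im(a* b)/(|a|²+|b|²) with a = i, b = -2.
a* b = 2i, so ⟨σ_y⟩ = 4/5.
⟨S_y⟩ = (ħ/2)·⟨σ_y⟩.

0.800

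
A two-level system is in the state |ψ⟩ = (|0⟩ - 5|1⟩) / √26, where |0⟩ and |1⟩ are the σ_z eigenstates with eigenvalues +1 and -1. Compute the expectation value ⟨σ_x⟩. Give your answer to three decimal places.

⟨σ_x⟩ = 2 Re(a* b)/(|a|²+|b|²) with a = 1, b = -5.
a* b = -5, so ⟨σ_x⟩ = -10/26.

-0.385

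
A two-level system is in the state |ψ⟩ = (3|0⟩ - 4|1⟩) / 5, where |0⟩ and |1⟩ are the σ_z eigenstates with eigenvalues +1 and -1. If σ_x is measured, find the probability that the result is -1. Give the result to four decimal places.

|-x⟩ = (|0⟩ - |1⟩)/√2, so ⟨-x|ψ⟩ = (7) / (√2·5).
P = |7|² / 50 = 49/50.

0.9800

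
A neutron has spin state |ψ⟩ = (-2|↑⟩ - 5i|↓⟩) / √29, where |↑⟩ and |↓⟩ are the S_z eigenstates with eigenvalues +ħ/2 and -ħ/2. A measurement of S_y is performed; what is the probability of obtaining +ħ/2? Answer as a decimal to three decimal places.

0.845

|+y⟩ = (|↑⟩ + i|↓⟩)/√2, so ⟨+y|ψ⟩ = (-7) / (√2·√29).
P = |-7|² / 58 = 49/58.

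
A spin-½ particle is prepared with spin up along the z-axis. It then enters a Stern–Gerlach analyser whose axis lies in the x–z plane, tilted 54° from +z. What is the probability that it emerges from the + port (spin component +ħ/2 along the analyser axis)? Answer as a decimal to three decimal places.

For spin-½, the probability of finding spin-up along an axis at angle θ to the initial spin direction is cos²(θ/2); spin-down is sin²(θ/2).
θ = 54°, so P = cos²(27°) ≈ 0.794.

0.794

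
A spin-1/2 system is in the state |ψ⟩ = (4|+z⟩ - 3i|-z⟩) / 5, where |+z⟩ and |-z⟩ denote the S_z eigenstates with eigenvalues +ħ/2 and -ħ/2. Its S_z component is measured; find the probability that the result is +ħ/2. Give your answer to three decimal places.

The +ħ/2 outcome corresponds to |+z⟩. Its amplitude in |ψ⟩ is 4/5.
P = |4|² / 25 = 16/25.

0.640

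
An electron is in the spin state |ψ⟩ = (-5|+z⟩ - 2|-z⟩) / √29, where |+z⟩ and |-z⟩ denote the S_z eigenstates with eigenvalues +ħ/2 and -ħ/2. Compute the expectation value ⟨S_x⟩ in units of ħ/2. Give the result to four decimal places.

0.6897

⟨σ_x⟩ = 2 Re(a* b)/(|a|²+|b|²) with a = -5, b = -2.
a* b = 10, so ⟨σ_x⟩ = 20/29.
⟨S_x⟩ = (ħ/2)·⟨σ_x⟩.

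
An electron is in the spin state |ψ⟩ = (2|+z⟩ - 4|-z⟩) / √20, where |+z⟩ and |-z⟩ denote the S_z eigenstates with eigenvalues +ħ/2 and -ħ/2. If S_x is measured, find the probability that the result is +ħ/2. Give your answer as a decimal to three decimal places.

|+x⟩ = (|+z⟩ + |-z⟩)/√2, so ⟨+x|ψ⟩ = (-2) / (√2·√20).
P = |-2|² / 40 = 4/40.

0.100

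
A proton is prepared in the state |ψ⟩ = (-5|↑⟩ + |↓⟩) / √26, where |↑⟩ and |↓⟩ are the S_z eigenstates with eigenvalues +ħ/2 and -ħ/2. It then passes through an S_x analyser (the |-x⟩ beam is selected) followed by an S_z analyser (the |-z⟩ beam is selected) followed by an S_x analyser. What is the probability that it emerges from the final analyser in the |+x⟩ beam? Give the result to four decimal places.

First analyser (S_x): P(|-x⟩) = |⟨-x|ψ⟩|² = 36/52.
After stage 1 the state is |-x⟩; P(|-z⟩) = |⟨-z|-x⟩|² = 1/2.
After stage 2 the state is |-z⟩; P(|+x⟩) = |⟨+x|-z⟩|² = 1/2.
Joint probability = 36/52 × 1/2 × 1/2 = 0.1731.

0.1731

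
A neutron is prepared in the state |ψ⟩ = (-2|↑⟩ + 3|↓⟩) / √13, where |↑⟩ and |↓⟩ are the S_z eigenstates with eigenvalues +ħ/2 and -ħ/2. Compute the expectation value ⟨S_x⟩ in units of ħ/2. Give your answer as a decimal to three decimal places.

⟨σ_x⟩ = 2 Re(a* b)/(|a|²+|b|²) with a = -2, b = 3.
a* b = -6, so ⟨σ_x⟩ = -12/13.
⟨S_x⟩ = (ħ/2)·⟨σ_x⟩.

-0.923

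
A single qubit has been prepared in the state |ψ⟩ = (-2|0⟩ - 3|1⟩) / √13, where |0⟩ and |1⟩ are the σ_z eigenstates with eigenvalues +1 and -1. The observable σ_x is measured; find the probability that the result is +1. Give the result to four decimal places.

0.9615

|+x⟩ = (|0⟩ + |1⟩)/√2, so ⟨+x|ψ⟩ = (-5) / (√2·√13).
P = |-5|² / 26 = 25/26.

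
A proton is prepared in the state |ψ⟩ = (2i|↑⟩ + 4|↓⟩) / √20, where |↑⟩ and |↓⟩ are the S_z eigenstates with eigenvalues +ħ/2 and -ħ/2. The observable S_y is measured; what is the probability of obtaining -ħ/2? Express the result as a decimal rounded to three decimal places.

0.900

|-y⟩ = (|↑⟩ - i|↓⟩)/√2, so ⟨-y|ψ⟩ = (6i) / (√2·√20).
P = |6i|² / 40 = 36/40.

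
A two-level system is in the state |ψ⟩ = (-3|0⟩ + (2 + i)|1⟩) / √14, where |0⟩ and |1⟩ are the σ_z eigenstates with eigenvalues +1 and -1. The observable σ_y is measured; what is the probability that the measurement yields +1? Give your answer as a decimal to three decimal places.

|+y⟩ = (|0⟩ + i|1⟩)/√2, so ⟨+y|ψ⟩ = (-2 - 2i) / (√2·√14).
P = |-2 - 2i|² / 28 = 8/28.

0.286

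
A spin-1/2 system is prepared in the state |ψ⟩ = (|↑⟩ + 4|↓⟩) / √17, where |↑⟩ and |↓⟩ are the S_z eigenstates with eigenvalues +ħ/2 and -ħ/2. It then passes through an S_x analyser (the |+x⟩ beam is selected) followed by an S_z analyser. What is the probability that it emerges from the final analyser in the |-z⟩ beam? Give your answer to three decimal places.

First analyser (S_x): P(|+x⟩) = |⟨+x|ψ⟩|² = 25/34.
After stage 1 the state is |+x⟩; P(|-z⟩) = |⟨-z|+x⟩|² = 1/2.
Joint probability = 25/34 × 1/2 = 0.368.

0.368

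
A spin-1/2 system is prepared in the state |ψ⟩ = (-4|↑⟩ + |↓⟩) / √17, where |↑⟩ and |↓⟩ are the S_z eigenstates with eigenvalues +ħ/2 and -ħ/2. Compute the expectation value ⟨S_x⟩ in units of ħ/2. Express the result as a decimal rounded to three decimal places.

⟨σ_x⟩ = 2 Re(a* b)/(|a|²+|b|²) with a = -4, b = 1.
a* b = -4, so ⟨σ_x⟩ = -8/17.
⟨S_x⟩ = (ħ/2)·⟨σ_x⟩.

-0.471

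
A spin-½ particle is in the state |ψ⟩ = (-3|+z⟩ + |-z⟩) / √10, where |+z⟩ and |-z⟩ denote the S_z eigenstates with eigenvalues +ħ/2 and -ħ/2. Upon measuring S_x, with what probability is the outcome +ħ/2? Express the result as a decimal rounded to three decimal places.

0.200

|+x⟩ = (|+z⟩ + |-z⟩)/√2, so ⟨+x|ψ⟩ = (-2) / (√2·√10).
P = |-2|² / 20 = 4/20.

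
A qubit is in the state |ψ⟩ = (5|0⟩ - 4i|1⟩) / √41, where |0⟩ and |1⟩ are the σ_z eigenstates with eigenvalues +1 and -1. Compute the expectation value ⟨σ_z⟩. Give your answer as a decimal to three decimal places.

0.220

⟨σ_z⟩ = |a|² - |b|² divided by |a|²+|b|², with a, b the |0⟩, |1⟩ amplitudes.
= (25 - 16)/41 = 9/41.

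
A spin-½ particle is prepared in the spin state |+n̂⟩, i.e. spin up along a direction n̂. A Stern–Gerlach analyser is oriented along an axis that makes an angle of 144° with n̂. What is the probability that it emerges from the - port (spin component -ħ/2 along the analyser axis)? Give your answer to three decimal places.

0.905

For spin-½, the probability of finding spin-up along an axis at angle θ to the initial spin direction is cos²(θ/2); spin-down is sin²(θ/2).
θ = 144°, so P = sin²(72°) ≈ 0.905.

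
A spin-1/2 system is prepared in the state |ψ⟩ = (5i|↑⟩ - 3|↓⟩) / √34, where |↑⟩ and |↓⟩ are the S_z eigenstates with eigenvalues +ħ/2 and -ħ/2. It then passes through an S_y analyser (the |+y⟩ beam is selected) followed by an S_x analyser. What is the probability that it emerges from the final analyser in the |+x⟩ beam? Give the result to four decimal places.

0.4706

First analyser (S_y): P(|+y⟩) = |⟨+y|ψ⟩|² = 64/68.
After stage 1 the state is |+y⟩; P(|+x⟩) = |⟨+x|+y⟩|² = 1/2.
Joint probability = 64/68 × 1/2 = 0.4706.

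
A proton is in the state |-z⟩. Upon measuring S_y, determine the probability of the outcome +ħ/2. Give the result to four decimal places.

0.5000

In the S_z basis, |-z⟩ = |-z⟩ and |+y⟩ = (|+z⟩ + i|-z⟩)/√2.
|⟨+y|-z⟩|² = 1/2.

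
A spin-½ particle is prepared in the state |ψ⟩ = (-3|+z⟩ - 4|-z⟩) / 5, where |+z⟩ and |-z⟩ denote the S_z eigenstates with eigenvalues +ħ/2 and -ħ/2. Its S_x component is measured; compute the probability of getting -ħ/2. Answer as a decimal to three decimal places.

|-x⟩ = (|+z⟩ - |-z⟩)/√2, so ⟨-x|ψ⟩ = (1) / (√2·5).
P = |1|² / 50 = 1/50.

0.020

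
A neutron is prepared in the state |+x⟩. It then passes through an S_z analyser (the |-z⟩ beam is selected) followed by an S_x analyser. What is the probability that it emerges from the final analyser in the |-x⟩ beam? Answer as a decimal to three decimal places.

First analyser (S_z): from |+x⟩, P(|-z⟩) = 1/2.
After stage 1 the state is |-z⟩; P(|-x⟩) = |⟨-x|-z⟩|² = 1/2.
Joint probability = 1/2 × 1/2 = 0.250.

0.250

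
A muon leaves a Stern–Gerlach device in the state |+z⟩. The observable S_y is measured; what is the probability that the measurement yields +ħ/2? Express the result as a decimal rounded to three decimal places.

In the S_z basis, |+z⟩ = |↑⟩ and |+y⟩ = (|↑⟩ + i|↓⟩)/√2.
|⟨+y|+z⟩|² = 1/2.

0.500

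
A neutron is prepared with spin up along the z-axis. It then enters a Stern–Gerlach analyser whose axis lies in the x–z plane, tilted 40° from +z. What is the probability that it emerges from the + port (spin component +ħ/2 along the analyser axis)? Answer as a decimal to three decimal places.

For spin-½, the probability of finding spin-up along an axis at angle θ to the initial spin direction is cos²(θ/2); spin-down is sin²(θ/2).
θ = 40°, so P = cos²(20°) ≈ 0.883.

0.883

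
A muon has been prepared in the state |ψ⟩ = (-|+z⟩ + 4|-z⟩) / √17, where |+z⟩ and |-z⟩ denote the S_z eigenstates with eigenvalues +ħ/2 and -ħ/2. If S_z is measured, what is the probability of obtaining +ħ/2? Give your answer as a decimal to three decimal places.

The +ħ/2 outcome corresponds to |+z⟩. Its amplitude in |ψ⟩ is -1/√17.
P = |-1|² / 17 = 1/17.

0.059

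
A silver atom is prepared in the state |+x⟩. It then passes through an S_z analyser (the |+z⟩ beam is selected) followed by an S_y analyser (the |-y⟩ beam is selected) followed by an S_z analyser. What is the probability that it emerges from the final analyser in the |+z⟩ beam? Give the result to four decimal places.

First analyser (S_z): from |+x⟩, P(|+z⟩) = 1/2.
After stage 1 the state is |+z⟩; P(|-y⟩) = |⟨-y|+z⟩|² = 1/2.
After stage 2 the state is |-y⟩; P(|+z⟩) = |⟨+z|-y⟩|² = 1/2.
Joint probability = 1/2 × 1/2 × 1/2 = 0.1250.

0.1250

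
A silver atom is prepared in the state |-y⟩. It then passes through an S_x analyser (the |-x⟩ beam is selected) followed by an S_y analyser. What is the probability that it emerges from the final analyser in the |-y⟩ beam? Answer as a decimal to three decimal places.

0.250

First analyser (S_x): from |-y⟩, P(|-x⟩) = 1/2.
After stage 1 the state is |-x⟩; P(|-y⟩) = |⟨-y|-x⟩|² = 1/2.
Joint probability = 1/2 × 1/2 = 0.250.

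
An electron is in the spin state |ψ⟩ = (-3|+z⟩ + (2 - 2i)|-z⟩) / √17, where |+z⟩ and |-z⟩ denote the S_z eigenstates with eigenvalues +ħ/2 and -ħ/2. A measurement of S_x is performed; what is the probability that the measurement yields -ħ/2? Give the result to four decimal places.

|-x⟩ = (|+z⟩ - |-z⟩)/√2, so ⟨-x|ψ⟩ = (-5 + 2i) / (√2·√17).
P = |-5 + 2i|² / 34 = 29/34.

0.8529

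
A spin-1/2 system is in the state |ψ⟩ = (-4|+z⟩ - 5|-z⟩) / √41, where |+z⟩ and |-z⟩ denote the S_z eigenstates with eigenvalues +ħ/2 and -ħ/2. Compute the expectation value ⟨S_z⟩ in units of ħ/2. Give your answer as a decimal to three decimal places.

-0.220

⟨σ_z⟩ = |a|² - |b|² divided by |a|²+|b|², with a, b the |+z⟩, |-z⟩ amplitudes.
= (16 - 25)/41 = -9/41.
⟨S_z⟩ = (ħ/2)·⟨σ_z⟩.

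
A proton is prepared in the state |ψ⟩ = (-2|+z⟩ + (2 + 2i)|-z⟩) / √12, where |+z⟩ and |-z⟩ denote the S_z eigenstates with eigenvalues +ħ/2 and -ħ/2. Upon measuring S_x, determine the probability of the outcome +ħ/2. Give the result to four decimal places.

|+x⟩ = (|+z⟩ + |-z⟩)/√2, so ⟨+x|ψ⟩ = (2i) / (√2·√12).
P = |2i|² / 24 = 4/24.

0.1667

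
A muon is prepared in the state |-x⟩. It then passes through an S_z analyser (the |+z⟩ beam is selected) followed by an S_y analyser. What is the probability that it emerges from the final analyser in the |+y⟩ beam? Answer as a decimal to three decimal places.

First analyser (S_z): from |-x⟩, P(|+z⟩) = 1/2.
After stage 1 the state is |+z⟩; P(|+y⟩) = |⟨+y|+z⟩|² = 1/2.
Joint probability = 1/2 × 1/2 = 0.250.

0.250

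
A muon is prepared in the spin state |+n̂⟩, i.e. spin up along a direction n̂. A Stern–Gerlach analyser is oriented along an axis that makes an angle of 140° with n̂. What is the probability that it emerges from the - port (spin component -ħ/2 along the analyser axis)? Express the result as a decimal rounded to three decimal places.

For spin-½, the probability of finding spin-up along an axis at angle θ to the initial spin direction is cos²(θ/2); spin-down is sin²(θ/2).
θ = 140°, so P = sin²(70°) ≈ 0.883.

0.883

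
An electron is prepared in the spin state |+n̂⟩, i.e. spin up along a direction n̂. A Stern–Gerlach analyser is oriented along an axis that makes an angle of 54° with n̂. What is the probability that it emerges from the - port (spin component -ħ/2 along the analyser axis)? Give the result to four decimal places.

For spin-½, the probability of finding spin-up along an axis at angle θ to the initial spin direction is cos²(θ/2); spin-down is sin²(θ/2).
θ = 54°, so P = sin²(27°) ≈ 0.2061.

0.2061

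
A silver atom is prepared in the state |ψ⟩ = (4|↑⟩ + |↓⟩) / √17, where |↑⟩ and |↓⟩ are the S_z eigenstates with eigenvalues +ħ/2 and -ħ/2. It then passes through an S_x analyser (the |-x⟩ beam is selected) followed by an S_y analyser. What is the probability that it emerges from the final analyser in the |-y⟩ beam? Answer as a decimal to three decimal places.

0.132

First analyser (S_x): P(|-x⟩) = |⟨-x|ψ⟩|² = 9/34.
After stage 1 the state is |-x⟩; P(|-y⟩) = |⟨-y|-x⟩|² = 1/2.
Joint probability = 9/34 × 1/2 = 0.132.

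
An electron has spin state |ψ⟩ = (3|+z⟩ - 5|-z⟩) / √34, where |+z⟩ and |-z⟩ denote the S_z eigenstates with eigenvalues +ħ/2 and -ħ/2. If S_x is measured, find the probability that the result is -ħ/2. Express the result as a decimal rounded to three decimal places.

|-x⟩ = (|+z⟩ - |-z⟩)/√2, so ⟨-x|ψ⟩ = (8) / (√2·√34).
P = |8|² / 68 = 64/68.

0.941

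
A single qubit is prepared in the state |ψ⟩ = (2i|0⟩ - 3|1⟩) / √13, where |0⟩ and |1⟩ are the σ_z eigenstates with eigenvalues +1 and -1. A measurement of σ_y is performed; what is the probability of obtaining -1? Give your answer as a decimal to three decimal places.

0.038

|-y⟩ = (|0⟩ - i|1⟩)/√2, so ⟨-y|ψ⟩ = (-i) / (√2·√13).
P = |-i|² / 26 = 1/26.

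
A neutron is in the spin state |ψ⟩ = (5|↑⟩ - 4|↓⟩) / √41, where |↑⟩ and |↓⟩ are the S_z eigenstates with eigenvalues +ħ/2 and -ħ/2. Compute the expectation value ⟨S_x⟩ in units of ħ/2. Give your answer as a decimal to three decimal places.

-0.976

⟨σ_x⟩ = 2 Re(a* b)/(|a|²+|b|²) with a = 5, b = -4.
a* b = -20, so ⟨σ_x⟩ = -40/41.
⟨S_x⟩ = (ħ/2)·⟨σ_x⟩.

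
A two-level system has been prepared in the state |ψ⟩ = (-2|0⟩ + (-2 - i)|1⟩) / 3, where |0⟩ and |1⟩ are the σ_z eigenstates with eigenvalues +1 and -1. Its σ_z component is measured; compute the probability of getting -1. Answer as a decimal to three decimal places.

The -1 outcome corresponds to |1⟩. Its amplitude in |ψ⟩ is (-2 - i)/3.
P = |-2 - i|² / 9 = 5/9.

0.556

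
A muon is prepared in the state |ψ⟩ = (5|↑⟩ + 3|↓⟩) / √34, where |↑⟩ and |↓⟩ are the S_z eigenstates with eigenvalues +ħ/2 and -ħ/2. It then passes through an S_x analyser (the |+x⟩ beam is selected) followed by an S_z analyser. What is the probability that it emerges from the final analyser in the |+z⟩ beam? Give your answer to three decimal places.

0.471

First analyser (S_x): P(|+x⟩) = |⟨+x|ψ⟩|² = 64/68.
After stage 1 the state is |+x⟩; P(|+z⟩) = |⟨+z|+x⟩|² = 1/2.
Joint probability = 64/68 × 1/2 = 0.471.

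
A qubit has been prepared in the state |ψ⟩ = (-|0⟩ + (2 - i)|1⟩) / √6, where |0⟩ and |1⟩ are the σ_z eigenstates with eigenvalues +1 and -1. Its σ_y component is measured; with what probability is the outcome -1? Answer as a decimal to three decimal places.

|-y⟩ = (|0⟩ - i|1⟩)/√2, so ⟨-y|ψ⟩ = (2i) / (√2·√6).
P = |2i|² / 12 = 4/12.

0.333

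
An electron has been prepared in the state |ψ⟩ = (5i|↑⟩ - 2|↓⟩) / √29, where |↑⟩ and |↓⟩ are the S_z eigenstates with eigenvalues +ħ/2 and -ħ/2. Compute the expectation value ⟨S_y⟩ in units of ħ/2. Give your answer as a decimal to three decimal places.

0.690

⟨σ_y⟩ = 2 Im(a* b)/(|a|²+|b|²) with a = 5i, b = -2.
a* b = 10i, so ⟨σ_y⟩ = 20/29.
⟨S_y⟩ = (ħ/2)·⟨σ_y⟩.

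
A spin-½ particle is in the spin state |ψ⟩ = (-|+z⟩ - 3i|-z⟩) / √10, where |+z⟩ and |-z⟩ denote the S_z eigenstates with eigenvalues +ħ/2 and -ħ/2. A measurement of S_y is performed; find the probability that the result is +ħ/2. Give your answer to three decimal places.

|+y⟩ = (|+z⟩ + i|-z⟩)/√2, so ⟨+y|ψ⟩ = (-4) / (√2·√10).
P = |-4|² / 20 = 16/20.

0.800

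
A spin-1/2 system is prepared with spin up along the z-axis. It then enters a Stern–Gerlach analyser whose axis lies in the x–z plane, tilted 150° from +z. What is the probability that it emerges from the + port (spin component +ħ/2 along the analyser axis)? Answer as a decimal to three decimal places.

For spin-½, the probability of finding spin-up along an axis at angle θ to the initial spin direction is cos²(θ/2); spin-down is sin²(θ/2).
θ = 150°, so P = cos²(75°) ≈ 0.067.

0.067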